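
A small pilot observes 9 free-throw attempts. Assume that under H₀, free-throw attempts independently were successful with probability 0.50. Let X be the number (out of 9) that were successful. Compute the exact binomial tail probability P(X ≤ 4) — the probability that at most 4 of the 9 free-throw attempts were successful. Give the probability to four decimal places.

P = 0.5000

X is binomial with n = 9 and p = 0.50.
P(X ≤ 4) = Σ_{j=0}^{4} C(9,j)·0.50^j·0.50^{9−j}.
= 0.001953 + 0.017578 + 0.070312 + 0.164062 + 0.246094 = 0.5000.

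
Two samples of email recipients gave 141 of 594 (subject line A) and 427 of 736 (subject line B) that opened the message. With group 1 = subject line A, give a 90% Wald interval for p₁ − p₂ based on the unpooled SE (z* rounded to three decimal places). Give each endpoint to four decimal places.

(-0.3843, -0.3013)

p̂₁ = 0.23737, p̂₂ = 0.58016, so the observed difference is -0.34279.
SE = √(0.000304760 + 0.000330943) = √0.000635703 = 0.025213.
The 90% critical value is z* = 1.645. Margin of error = 0.04148.
CI: -0.34279 ± 0.04148 = (-0.3843, -0.3013).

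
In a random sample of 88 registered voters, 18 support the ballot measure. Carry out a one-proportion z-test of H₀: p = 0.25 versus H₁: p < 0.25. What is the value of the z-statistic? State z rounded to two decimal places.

Sample proportion p̂ = 18/88 = 0.20455.
Under H₀, SE = √(p₀(1−p₀)/n) = √(0.25·0.75/88) = √0.002130682 = 0.046159.
Test statistic: z = -0.04545/0.046159 = -0.98.

z = -0.98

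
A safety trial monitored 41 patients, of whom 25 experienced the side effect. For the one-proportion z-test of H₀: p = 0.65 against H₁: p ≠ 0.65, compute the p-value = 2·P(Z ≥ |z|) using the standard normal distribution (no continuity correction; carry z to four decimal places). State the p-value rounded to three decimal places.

p-value = 0.589

The sample proportion is 25/41 = 0.60976.
Null standard error: √(0.65·0.35/41) = √0.005548780 = 0.074490.
z = (p̂ − p₀)/SE = (25/41 − 0.65)/0.074490 ≈ -0.5403.
p-value = 2·P(Z ≥ |z|) with z = -0.5403 → 0.589.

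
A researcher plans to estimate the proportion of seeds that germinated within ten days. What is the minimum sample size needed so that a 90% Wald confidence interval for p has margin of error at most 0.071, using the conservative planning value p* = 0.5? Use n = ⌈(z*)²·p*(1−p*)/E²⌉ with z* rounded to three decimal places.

n = 135

z* = 1.645 at the 90% level.
p*(1−p*) = 0.50·0.50 = 0.2500.
Required n before rounding: 2.706025 × 0.2500 / 0.071² = 134.201.
Rounding up, n = 135.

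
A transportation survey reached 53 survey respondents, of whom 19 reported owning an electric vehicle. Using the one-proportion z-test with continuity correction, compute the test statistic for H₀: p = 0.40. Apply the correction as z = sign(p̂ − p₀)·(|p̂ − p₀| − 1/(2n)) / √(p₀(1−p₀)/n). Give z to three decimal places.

p̂ = 19/53 = 0.35849. p̂ − p₀ = -0.041509.
1/(2n) = 0.009434.
Corrected numerator: |-0.041509| − 0.009434 = 0.032075.
Null standard error: √(0.40·0.60/53) = √0.004528302 = 0.067293.
z = −0.032075/0.067293 = -0.477.

z = -0.477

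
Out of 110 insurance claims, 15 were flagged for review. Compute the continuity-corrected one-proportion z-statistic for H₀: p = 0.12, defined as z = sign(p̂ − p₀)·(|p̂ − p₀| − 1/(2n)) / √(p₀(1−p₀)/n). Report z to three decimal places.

z = 0.381

With x = 15 successes in n = 110, p̂ = 0.13636. p̂ − p₀ = 0.016364.
1/(2n) = 0.004545.
Corrected numerator: |0.016364| − 0.004545 = 0.011819.
SE₀ = √(0.12·0.88/110) = 0.030984.
z = (+)0.011819/0.030984 = 0.381.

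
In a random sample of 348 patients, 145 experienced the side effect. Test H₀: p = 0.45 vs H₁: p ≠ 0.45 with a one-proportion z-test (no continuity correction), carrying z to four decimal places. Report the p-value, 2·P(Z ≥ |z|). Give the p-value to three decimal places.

p̂ = 145/348 = 0.41667.
Null standard error: √(0.45·0.55/348) = √0.000711207 = 0.026668.
z = (p̂ − p₀)/SE = (145/348 − 0.45)/0.026668 ≈ -1.2499.
From the standard normal, 2·P(Z ≥ |z|) = 0.211.

p-value = 0.211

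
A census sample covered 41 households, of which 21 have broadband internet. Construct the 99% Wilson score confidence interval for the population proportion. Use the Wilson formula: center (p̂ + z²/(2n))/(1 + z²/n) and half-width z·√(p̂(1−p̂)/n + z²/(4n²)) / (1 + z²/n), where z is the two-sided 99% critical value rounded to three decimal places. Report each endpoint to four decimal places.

(0.3239, 0.6971)

p̂ = 21/41 = 0.51220; z = 2.576, so z² = 6.635776.
1 + z²/n = 1.161848.
Center = (0.51220 + 0.080924)/1.161848 = 0.51050.
Radicand: p̂(1−p̂)/n + z²/(4n²) = 0.006093934 + 0.000986879 = 0.007080813.
Half-width = 2.576·√0.007080813/1.161848 = 0.18657.
CI: 0.51050 ± 0.18657 = (0.3239, 0.6971).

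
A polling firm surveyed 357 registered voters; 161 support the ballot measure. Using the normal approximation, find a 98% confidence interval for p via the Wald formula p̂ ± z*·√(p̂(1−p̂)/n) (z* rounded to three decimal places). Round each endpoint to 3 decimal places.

With x = 161 successes in n = 357, p̂ = 0.45098.
SE(p̂) = √(0.45098·0.54902/357) = 0.026335.
For 98% confidence, z* = 2.326.
Margin of error: 2.326 × 0.026335 = 0.06126.
Interval: 0.45098 ± 0.06126 → (0.390, 0.512).

(0.390, 0.512)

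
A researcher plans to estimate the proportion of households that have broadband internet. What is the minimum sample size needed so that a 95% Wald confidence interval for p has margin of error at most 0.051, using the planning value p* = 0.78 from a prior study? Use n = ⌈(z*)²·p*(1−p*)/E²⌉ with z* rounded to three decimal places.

For 95% confidence, z* = 1.960.
p*(1−p*) = 0.78·0.22 = 0.1716.
(z*)²·p*(1−p*)/E² = 3.841600·0.1716/0.002601 = 253.448.
⌈253.448⌉ = 254.

n = 254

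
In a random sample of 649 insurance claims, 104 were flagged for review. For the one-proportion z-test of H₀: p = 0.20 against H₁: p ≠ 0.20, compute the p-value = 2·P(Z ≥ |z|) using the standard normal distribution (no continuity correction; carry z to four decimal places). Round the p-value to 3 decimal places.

The sample proportion is 104/649 = 0.16025.
Under H₀, SE = √(p₀(1−p₀)/n) = √(0.20·0.80/649) = √0.000246533 = 0.015701.
z = (p̂ − p₀)/SE = (104/649 − 0.20)/0.015701 ≈ -2.5318.
From the standard normal, 2·P(Z ≥ |z|) = 0.011.

p-value = 0.011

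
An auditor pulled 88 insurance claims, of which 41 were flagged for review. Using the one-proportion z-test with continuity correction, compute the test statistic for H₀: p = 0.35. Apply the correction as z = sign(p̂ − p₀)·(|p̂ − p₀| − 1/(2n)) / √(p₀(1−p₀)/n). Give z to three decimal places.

z = 2.168

p̂ = 41/88 = 0.46591. p̂ − p₀ = 0.115909.
1/(2n) = 0.005682.
Corrected numerator: |0.115909| − 0.005682 = 0.110227.
Under H₀, SE = √(p₀(1−p₀)/n) = √(0.35·0.65/88) = √0.002585227 = 0.050845.
z = (+)0.110227/0.050845 = 2.168.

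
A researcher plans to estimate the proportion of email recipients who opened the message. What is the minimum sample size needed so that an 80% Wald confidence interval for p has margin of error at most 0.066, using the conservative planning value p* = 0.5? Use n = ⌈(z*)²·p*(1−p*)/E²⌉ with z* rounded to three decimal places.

The 80% critical value is z* = 1.282.
p*(1−p*) = 0.2500.
(z*)²·p*(1−p*)/E² = 1.643524·0.2500/0.004356 = 94.325.
⌈94.325⌉ = 95.

n = 95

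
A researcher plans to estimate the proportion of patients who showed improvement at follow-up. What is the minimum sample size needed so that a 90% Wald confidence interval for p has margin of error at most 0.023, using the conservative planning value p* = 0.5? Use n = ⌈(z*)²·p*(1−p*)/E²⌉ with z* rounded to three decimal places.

n = 1279

For 90% confidence, z* = 1.645.
p*(1−p*) = 0.2500.
(z*)²·p*(1−p*)/E² = 2.706025·0.2500/0.000529 = 1278.840.
⌈1278.840⌉ = 1279.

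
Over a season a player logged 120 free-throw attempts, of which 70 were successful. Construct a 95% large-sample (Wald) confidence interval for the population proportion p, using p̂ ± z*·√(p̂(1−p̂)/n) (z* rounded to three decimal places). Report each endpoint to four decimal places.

Sample proportion p̂ = 70/120 = 0.58333.
SE = √(p̂(1−p̂)/n) = √(0.243056/120) = 0.045005.
For 95% confidence, z* = 1.960.
Margin of error: 1.960 × 0.045005 = 0.08821.
So the interval runs from 0.4951 to 0.6715.

(0.4951, 0.6715)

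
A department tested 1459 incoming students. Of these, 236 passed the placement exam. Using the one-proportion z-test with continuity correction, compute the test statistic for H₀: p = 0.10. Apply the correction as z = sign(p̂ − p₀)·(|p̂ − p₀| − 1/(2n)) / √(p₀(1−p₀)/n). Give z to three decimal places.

The sample proportion is 236/1459 = 0.16175. p̂ − p₀ = 0.061755.
1/(2n) = 0.000343.
Corrected numerator: |0.061755| − 0.000343 = 0.061412.
Null standard error: √(0.10·0.90/1459) = √0.000061686 = 0.007854.
z = (+)0.061412/0.007854 = 7.819.

z = 7.819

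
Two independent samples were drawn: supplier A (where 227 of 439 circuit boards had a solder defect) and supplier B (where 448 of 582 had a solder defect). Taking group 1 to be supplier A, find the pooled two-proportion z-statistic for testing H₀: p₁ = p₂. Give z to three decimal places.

p̂₁ = 227/439 = 0.51708, p̂₂ = 448/582 = 0.76976.
Pooling: p̂ = 675/1021 = 0.66112.
Pooled SE = √[0.2240415·0.00399612] ≈ 0.029921.
z = (p̂₁ − p̂₂)/SE = (0.51708 − 0.76976)/0.029921 = -0.25268/0.029921 = -8.445.

z = -8.445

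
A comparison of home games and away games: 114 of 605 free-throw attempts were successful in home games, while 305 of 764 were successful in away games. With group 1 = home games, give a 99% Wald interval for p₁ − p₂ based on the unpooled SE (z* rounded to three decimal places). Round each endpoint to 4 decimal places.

p̂₁ = 114/605 = 0.18843, p̂₂ = 305/764 = 0.39921; p̂₁ − p̂₂ = -0.21078.
Unpooled SE = √(p̂₁(1−p̂₁)/n₁ + p̂₂(1−p̂₂)/n₂) = √(0.000252767 + 0.000313930) = 0.023805.
z* = 2.576 at the 99% level. Margin of error = 0.06132.
So the interval runs from -0.2721 to -0.1495.

(-0.2721, -0.1495)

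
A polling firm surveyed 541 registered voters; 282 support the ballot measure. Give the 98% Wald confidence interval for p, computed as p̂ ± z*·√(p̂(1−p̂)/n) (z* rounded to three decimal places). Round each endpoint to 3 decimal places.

Sample proportion p̂ = 282/541 = 0.52126.
SE(p̂) = √(0.52126·0.47874/541) = 0.021477.
z* = 2.326 at the 98% level.
Margin of error: 2.326 × 0.021477 = 0.04996.
So the interval runs from 0.471 to 0.571.

(0.471, 0.571)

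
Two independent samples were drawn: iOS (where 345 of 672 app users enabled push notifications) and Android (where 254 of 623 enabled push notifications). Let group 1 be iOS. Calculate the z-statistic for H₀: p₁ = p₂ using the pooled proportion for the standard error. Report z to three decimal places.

Sample proportions: p̂₁ = 345/672 = 0.51339 and p̂₂ = 254/623 = 0.40770.
Pooled p̂ = (345+254)/(672+623) = 599/1295 = 0.46255.
Pooled SE = √[0.2485974·0.00309323] ≈ 0.027730.
z = 0.10569/0.027730 = 3.811.

z = 3.811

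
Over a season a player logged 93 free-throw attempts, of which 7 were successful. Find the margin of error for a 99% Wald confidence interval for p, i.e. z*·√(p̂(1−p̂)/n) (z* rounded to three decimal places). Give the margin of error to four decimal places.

ME = 0.0705

With x = 7 successes in n = 93, p̂ = 0.07527.
SE(p̂) = √(0.07527·0.92473/93) = 0.027357.
z* = 2.576 at the 99% level.
Margin of error = z*·SE = 2.576 × 0.027357 = 0.0705.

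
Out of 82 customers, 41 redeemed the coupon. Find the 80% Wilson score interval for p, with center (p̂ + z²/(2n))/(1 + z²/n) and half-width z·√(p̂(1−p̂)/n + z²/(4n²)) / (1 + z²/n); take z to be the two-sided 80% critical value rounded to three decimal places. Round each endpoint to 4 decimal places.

(0.4299, 0.5701)

Here p̂ = 41/82 = 0.50000 and z = 1.282 (z² = 1.643524).
Denominator 1 + z²/n = 1 + 1.643524/82 = 1.020043.
Center = (0.50000 + 0.010021)/1.020043 = 0.50000.
Radicand: p̂(1−p̂)/n + z²/(4n²) = 0.003048780 + 0.000061107 = 0.003109887.
Half-width = 1.282·√0.003109887/1.020043 = 0.07009.
So the interval runs from 0.4299 to 0.5701.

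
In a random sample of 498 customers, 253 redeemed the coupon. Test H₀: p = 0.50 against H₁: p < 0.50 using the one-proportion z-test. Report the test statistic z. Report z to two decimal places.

With x = 253 successes in n = 498, p̂ = 0.50803.
SE₀ = √(0.50·0.50/498) = 0.022406.
z = (0.50803 − 0.50)/0.022406 = 0.00803/0.022406 = 0.36.

z = 0.36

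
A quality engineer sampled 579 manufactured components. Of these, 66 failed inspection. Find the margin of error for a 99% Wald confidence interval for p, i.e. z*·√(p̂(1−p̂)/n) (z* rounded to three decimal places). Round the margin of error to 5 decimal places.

ME = 0.03402

p̂ = 66/579 = 0.11399.
Standard error of p̂: √(0.100996/579) = √0.000174432 = 0.013207.
For 99% confidence, z* = 2.576.
Margin of error = z*·SE = 2.576 × 0.013207 = 0.03402.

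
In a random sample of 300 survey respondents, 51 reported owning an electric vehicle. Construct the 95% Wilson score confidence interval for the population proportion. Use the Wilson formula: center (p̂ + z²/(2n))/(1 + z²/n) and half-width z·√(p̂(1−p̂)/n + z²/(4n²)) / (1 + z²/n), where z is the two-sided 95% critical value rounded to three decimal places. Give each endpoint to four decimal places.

p̂ = 51/300 = 0.17000; z = 1.960, so z² = 3.841600.
1 + z²/n = 1.012805.
Adjusted center: (0.17000 + z²/(2n))/1.012805 = 0.17417.
Radicand: p̂(1−p̂)/n + z²/(4n²) = 0.000470333 + 0.000010671 = 0.000481004.
Half-width = 1.960·√0.000481004/1.012805 = 0.04244.
So the interval runs from 0.1317 to 0.2166.

(0.1317, 0.2166)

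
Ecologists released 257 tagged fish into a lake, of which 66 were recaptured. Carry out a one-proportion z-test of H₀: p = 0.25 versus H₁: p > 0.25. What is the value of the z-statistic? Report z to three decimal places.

Sample proportion p̂ = 66/257 = 0.25681.
SE₀ = √(0.25·0.75/257) = 0.027011.
Test statistic: z = 0.00681/0.027011 = 0.252.

z = 0.252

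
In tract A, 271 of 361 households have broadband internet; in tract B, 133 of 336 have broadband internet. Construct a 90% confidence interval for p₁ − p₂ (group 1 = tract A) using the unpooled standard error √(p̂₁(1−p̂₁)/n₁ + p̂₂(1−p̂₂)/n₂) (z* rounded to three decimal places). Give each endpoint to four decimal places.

(0.2972, 0.4126)

p̂₁ = 0.75069, p̂₂ = 0.39583, so the observed difference is 0.35486.
Unpooled SE = √(p̂₁(1−p̂₁)/n₁ + p̂₂(1−p̂₂)/n₂) = √(0.000518430 + 0.000711754) = 0.035074.
For 90% confidence, z* = 1.645. Margin = 1.645·0.035074 = 0.05770.
Interval: 0.35486 ± 0.05770 → (0.2972, 0.4126).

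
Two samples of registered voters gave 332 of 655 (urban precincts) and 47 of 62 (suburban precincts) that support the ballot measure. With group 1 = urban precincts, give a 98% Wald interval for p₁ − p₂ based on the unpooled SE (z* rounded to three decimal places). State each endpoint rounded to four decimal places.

(-0.3856, -0.1168)

p̂₁ = 332/655 = 0.50687, p̂₂ = 47/62 = 0.75806; p̂₁ − p̂₂ = -0.25119.
SE = √(0.000381607 + 0.002958108) = √0.003339715 = 0.057790.
z* = 2.326 at the 98% level. Margin = 2.326·0.057790 = 0.13442.
Interval: -0.25119 ± 0.13442 → (-0.3856, -0.1168).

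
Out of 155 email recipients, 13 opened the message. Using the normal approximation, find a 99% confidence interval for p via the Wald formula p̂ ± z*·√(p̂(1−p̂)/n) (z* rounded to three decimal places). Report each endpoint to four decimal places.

(0.0265, 0.1412)

With x = 13 successes in n = 155, p̂ = 0.08387.
Standard error of p̂: √(0.076837/155) = √0.000495720 = 0.022265.
z* = 2.576 at the 99% level.
Margin = 2.576·0.022265 = 0.05735.
CI: 0.08387 ± 0.05735 = (0.0265, 0.1412).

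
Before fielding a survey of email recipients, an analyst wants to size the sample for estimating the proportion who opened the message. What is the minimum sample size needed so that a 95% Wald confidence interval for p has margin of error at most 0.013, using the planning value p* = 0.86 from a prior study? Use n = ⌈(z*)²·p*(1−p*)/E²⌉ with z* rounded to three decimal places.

n = 2737

The 95% critical value is z* = 1.960.
p*(1−p*) = 0.86·0.14 = 0.1204.
Required n before rounding: 3.841600 × 0.1204 / 0.013² = 2736.856.
⌈2736.856⌉ = 2737.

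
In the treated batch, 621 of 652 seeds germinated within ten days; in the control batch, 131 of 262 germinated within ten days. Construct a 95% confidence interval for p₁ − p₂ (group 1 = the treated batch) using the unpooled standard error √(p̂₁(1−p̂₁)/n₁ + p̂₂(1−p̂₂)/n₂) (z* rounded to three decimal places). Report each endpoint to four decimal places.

p̂₁ = 621/652 = 0.95245, p̂₂ = 131/262 = 0.50000; p̂₁ − p̂₂ = 0.45245.
Unpooled SE = √(p̂₁(1−p̂₁)/n₁ + p̂₂(1−p̂₂)/n₂) = √(0.000069456 + 0.000954198) = 0.031995.
For 95% confidence, z* = 1.960. Margin of error = 0.06271.
CI: 0.45245 ± 0.06271 = (0.3897, 0.5152).

(0.3897, 0.5152)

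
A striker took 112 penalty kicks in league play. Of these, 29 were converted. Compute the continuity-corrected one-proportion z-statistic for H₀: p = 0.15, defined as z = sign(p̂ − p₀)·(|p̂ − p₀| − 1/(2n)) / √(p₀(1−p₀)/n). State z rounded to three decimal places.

p̂ = 29/112 = 0.25893. p̂ − p₀ = 0.108929.
1/(2n) = 0.004464.
Corrected numerator: |0.108929| − 0.004464 = 0.104465.
Under H₀, SE = √(p₀(1−p₀)/n) = √(0.15·0.85/112) = √0.001138393 = 0.033740.
z = (+)0.104465/0.033740 = 3.096.

z = 3.096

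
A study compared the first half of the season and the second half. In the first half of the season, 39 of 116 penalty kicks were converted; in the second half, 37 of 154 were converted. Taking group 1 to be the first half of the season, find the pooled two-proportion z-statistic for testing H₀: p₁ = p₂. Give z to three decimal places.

Sample proportions: p̂₁ = 39/116 = 0.33621 and p̂₂ = 37/154 = 0.24026.
Pooled p̂ = (39+37)/(116+154) = 76/270 = 0.28148.
SE = √[p̂(1−p̂)(1/n₁+1/n₂)] = √[0.28148·0.71852·(1/116+1/154)] ≈ 0.055289.
z = (p̂₁ − p̂₂)/SE = (0.33621 − 0.24026)/0.055289 = 0.09595/0.055289 = 1.735.

z = 1.735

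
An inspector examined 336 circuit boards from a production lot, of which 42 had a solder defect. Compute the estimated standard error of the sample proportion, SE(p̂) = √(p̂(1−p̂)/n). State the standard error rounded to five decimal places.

SE = 0.01804

The sample proportion is 42/336 = 0.12500.
p̂(1−p̂) = 0.12500·0.87500 = 0.109375.
SE = √(0.109375/336) = √0.000325521 = 0.01804.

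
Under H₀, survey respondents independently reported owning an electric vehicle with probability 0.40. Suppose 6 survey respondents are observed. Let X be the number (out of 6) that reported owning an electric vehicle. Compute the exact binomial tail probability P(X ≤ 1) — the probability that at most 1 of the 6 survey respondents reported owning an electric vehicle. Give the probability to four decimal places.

P = 0.2333

X ~ Binomial(n=6, p=0.40).
P(X ≤ 1) = C(6,0)·0.40^0·0.60^6 + C(6,1)·0.40^1·0.60^5.
= 0.046656 + 0.186624 = 0.2333.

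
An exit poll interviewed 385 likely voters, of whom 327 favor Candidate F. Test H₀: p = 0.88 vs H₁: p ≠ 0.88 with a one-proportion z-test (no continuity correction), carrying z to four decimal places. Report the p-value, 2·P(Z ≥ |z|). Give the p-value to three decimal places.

p̂ = 327/385 = 0.84935.
Under H₀, SE = √(p₀(1−p₀)/n) = √(0.88·0.12/385) = √0.000274286 = 0.016562.
z = (p̂ − p₀)/SE = (327/385 − 0.88)/0.016562 ≈ -1.8506.
p-value = 2·P(Z ≥ |z|) with z = -1.8506 → 0.064.

p-value = 0.064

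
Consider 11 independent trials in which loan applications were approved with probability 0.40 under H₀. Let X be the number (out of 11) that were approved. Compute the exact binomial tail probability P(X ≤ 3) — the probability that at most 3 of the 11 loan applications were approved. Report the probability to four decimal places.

X is binomial with n = 11 and p = 0.40.
P(X ≤ 3) = C(11,0)·0.40^0·0.60^11 + C(11,1)·0.40^1·0.60^10 + C(11,2)·0.40^2·0.60^9 + C(11,3)·0.40^3·0.60^8.
= 0.003628 + 0.026605 + 0.088684 + 0.177367 = 0.2963.

P = 0.2963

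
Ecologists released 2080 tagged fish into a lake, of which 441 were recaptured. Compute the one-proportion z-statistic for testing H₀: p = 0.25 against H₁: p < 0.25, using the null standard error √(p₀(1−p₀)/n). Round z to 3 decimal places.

With x = 441 successes in n = 2080, p̂ = 0.21202.
Under H₀, SE = √(p₀(1−p₀)/n) = √(0.25·0.75/2080) = √0.000090144 = 0.009494.
z = (p̂ − p₀)/SE = (0.21202 − 0.25)/0.009494 = -4.000.

z = -4.000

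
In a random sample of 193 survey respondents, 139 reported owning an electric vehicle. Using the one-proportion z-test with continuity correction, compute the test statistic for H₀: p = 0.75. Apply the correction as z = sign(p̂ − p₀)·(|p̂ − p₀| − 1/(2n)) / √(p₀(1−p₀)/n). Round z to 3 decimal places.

The sample proportion is 139/193 = 0.72021. p̂ − p₀ = -0.029793.
Continuity correction 1/(2n) = 1/386 = 0.002591.
Corrected numerator: |-0.029793| − 0.002591 = 0.027202.
SE₀ = √(0.75·0.25/193) = 0.031169.
z = (−)0.027202/0.031169 = -0.873.

z = -0.873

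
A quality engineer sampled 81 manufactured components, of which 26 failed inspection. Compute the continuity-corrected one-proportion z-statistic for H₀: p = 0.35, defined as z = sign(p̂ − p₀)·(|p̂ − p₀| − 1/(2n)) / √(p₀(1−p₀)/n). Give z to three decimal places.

z = -0.431

The sample proportion is 26/81 = 0.32099. p̂ − p₀ = -0.029012.
1/(2n) = 0.006173.
Corrected numerator: |-0.029012| − 0.006173 = 0.022839.
Under H₀, SE = √(p₀(1−p₀)/n) = √(0.35·0.65/81) = √0.002808642 = 0.052997.
z = −0.022839/0.052997 = -0.431.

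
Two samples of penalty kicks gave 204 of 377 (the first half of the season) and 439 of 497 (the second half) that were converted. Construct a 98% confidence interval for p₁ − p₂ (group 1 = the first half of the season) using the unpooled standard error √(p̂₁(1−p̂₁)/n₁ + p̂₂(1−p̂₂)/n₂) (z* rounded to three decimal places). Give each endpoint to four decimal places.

(-0.4106, -0.2737)

p̂₁ = 204/377 = 0.54111, p̂₂ = 439/497 = 0.88330; p̂₁ − p̂₂ = -0.34219.
Unpooled SE = √(p̂₁(1−p̂₁)/n₁ + p̂₂(1−p̂₂)/n₂) = √(0.000658646 + 0.000207407) = 0.029429.
The 98% critical value is z* = 2.326. Margin of error = 0.06845.
So the interval runs from -0.4106 to -0.2737.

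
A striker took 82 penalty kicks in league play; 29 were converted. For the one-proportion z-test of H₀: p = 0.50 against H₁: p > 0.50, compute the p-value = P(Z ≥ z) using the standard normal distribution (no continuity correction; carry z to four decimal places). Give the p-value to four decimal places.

With x = 29 successes in n = 82, p̂ = 0.35366.
Null standard error: √(0.50·0.50/82) = √0.003048780 = 0.055216.
z = (p̂ − p₀)/SE = (29/82 − 0.50)/0.055216 ≈ -2.6504.
From the standard normal, P(Z ≥ z) = 0.9960.

p-value = 0.9960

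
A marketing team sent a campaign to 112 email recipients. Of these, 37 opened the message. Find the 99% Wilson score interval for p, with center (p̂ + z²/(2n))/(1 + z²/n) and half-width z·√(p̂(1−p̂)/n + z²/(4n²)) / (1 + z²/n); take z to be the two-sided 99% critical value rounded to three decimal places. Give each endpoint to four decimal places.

Here p̂ = 37/112 = 0.33036 and z = 2.576 (z² = 6.635776).
Denominator 1 + z²/n = 1 + 6.635776/112 = 1.059248.
Center = (0.33036 + 0.029624)/1.059248 = 0.33985.
Radicand: p̂(1−p̂)/n + z²/(4n²) = 0.001975190 + 0.000132250 = 0.002107440.
Half-width = 2.576·√0.002107440/1.059248 = 0.11164.
CI: 0.33985 ± 0.11164 = (0.2282, 0.4515).

(0.2282, 0.4515)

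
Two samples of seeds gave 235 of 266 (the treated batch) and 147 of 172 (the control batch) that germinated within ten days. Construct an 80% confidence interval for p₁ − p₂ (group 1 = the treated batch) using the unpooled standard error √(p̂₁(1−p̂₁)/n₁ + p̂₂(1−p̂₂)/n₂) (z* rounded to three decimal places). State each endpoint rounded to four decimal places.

p̂₁ = 235/266 = 0.88346, p̂₂ = 147/172 = 0.85465; p̂₁ − p̂₂ = 0.02881.
SE = √(0.000387066 + 0.000722224) = √0.001109290 = 0.033306.
z* = 1.282 at the 80% level. Margin = 1.282·0.033306 = 0.04270.
So the interval runs from -0.0139 to 0.0715.

(-0.0139, 0.0715)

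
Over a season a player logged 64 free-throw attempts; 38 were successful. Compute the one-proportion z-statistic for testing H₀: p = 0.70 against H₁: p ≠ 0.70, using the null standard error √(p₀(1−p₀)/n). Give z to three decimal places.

With x = 38 successes in n = 64, p̂ = 0.59375.
SE₀ = √(0.70·0.30/64) = 0.057282.
z = (p̂ − p₀)/SE = (0.59375 − 0.70)/0.057282 = -1.855.

z = -1.855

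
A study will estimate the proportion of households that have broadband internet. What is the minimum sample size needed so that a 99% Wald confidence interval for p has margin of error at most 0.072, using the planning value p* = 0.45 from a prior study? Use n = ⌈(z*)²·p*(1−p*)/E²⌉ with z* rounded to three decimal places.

n = 317

z* = 2.576 at the 99% level.
p*(1−p*) = 0.2475.
(z*)²·p*(1−p*)/E² = 6.635776·0.2475/0.005184 = 316.812.
⌈316.812⌉ = 317.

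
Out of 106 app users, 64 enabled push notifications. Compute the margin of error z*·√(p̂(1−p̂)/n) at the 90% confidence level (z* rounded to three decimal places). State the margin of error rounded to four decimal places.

With x = 64 successes in n = 106, p̂ = 0.60377.
SE(p̂) = √(0.60377·0.39623/106) = 0.047507.
For 90% confidence, z* = 1.645.
So ME = 0.0781.

ME = 0.0781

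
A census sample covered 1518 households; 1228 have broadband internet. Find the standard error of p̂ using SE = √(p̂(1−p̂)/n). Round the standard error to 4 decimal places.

p̂ = 1228/1518 = 0.80896.
p̂(1−p̂) = 0.80896·0.19104 = 0.154544.
Dividing by n and taking the root: √0.000101808 = 0.0101.

SE = 0.0101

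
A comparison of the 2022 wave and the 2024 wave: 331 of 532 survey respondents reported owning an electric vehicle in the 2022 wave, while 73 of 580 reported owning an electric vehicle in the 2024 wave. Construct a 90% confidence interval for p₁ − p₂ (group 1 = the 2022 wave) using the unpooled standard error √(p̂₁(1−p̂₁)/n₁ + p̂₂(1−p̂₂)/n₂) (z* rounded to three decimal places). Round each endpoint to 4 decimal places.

(0.4550, 0.5377)

p̂₁ = 331/532 = 0.62218, p̂₂ = 73/580 = 0.12586; p̂₁ − p̂₂ = 0.49632.
SE = √(0.000441865 + 0.000189691) = √0.000631556 = 0.025131.
The 90% critical value is z* = 1.645. Margin = 1.645·0.025131 = 0.04134.
So the interval runs from 0.4550 to 0.5377.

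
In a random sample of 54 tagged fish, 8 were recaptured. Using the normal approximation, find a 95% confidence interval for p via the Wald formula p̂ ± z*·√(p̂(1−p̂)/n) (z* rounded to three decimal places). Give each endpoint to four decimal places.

Sample proportion p̂ = 8/54 = 0.14815.
Standard error of p̂: √(0.126200/54) = √0.002337042 = 0.048343.
For 95% confidence, z* = 1.960.
Margin of error: 1.960 × 0.048343 = 0.09475.
Interval: 0.14815 ± 0.09475 → (0.0534, 0.2429).

(0.0534, 0.2429)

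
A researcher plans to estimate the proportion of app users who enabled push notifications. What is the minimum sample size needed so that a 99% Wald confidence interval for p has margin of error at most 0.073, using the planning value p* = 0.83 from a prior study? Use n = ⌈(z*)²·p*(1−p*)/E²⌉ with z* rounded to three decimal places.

z* = 2.576 at the 99% level.
p*(1−p*) = 0.1411.
Required n before rounding: 6.635776 × 0.1411 / 0.073² = 175.701.
Rounding up, n = 176.

n = 176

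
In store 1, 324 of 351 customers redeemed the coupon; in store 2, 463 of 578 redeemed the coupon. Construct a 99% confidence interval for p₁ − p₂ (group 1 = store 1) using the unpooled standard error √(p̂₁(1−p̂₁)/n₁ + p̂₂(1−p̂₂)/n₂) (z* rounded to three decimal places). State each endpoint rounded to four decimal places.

(0.0657, 0.1784)

p̂₁ = 324/351 = 0.92308, p̂₂ = 463/578 = 0.80104; p̂₁ − p̂₂ = 0.12204.
SE = √(0.000202296 + 0.000275737) = √0.000478033 = 0.021864.
For 99% confidence, z* = 2.576. Margin = 2.576·0.021864 = 0.05632.
Interval: 0.12204 ± 0.05632 → (0.0657, 0.1784).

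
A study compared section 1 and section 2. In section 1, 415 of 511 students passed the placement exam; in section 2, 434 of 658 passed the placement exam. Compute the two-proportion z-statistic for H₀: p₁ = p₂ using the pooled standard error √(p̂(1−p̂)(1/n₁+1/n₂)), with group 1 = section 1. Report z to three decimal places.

Sample proportions: p̂₁ = 415/511 = 0.81213 and p̂₂ = 434/658 = 0.65957.
Pooling: p̂ = 849/1169 = 0.72626.
Pooled SE = √[0.1988056·0.00347670] ≈ 0.026290.
z = 0.15256/0.026290 = 5.803.

z = 5.803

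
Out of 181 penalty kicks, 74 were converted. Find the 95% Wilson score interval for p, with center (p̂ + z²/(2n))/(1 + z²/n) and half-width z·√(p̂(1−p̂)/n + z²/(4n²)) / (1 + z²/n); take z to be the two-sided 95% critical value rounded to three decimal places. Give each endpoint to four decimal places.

p̂ = 74/181 = 0.40884; z = 1.960, so z² = 3.841600.
1 + z²/n = 1.021224.
Center = (0.40884 + 0.010612)/1.021224 = 0.41073.
Radicand: p̂(1−p̂)/n + z²/(4n²) = 0.001335303 + 0.000029315 = 0.001364618.
Half-width = z·√(radicand)/denom = 1.960·0.036941/1.021224 = 0.07090.
CI: 0.41073 ± 0.07090 = (0.3398, 0.4816).

(0.3398, 0.4816)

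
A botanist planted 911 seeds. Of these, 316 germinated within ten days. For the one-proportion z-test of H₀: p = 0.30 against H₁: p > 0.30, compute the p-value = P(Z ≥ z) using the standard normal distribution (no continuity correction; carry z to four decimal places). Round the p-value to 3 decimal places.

p-value = 0.001

With x = 316 successes in n = 911, p̂ = 0.34687.
SE₀ = √(0.30·0.70/911) = 0.015183.
z = (p̂ − p₀)/SE = (316/911 − 0.30)/0.015183 ≈ 3.0872.
p-value = P(Z ≥ z) with z = 3.0872 → 0.001.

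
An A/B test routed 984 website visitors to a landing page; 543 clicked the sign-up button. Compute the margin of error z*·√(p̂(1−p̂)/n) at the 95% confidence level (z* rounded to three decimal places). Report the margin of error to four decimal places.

With x = 543 successes in n = 984, p̂ = 0.55183.
SE = √(p̂(1−p̂)/n) = √(0.247314/984) = 0.015854.
z* = 1.960 at the 95% level.
So ME = 0.0311.

ME = 0.0311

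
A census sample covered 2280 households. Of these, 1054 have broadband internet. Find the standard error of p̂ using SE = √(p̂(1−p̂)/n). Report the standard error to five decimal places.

Sample proportion p̂ = 1054/2280 = 0.46228.
p̂(1−p̂) = 0.46228·0.53772 = 0.248577.
Dividing by n and taking the root: √0.000109025 = 0.01044.

SE = 0.01044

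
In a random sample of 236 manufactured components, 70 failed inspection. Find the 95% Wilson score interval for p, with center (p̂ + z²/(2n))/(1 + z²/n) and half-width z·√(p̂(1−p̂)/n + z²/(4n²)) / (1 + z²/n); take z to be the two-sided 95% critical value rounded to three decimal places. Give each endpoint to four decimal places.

Here p̂ = 70/236 = 0.29661 and z = 1.960 (z² = 3.841600).
Denominator 1 + z²/n = 1 + 3.841600/236 = 1.016278.
Center = (0.29661 + 0.008139)/1.016278 = 0.29987.
Radicand: p̂(1−p̂)/n + z²/(4n²) = 0.000884036 + 0.000017244 = 0.000901280.
Half-width = z·√(radicand)/denom = 1.960·0.030021/1.016278 = 0.05790.
So the interval runs from 0.2420 to 0.3578.

(0.2420, 0.3578)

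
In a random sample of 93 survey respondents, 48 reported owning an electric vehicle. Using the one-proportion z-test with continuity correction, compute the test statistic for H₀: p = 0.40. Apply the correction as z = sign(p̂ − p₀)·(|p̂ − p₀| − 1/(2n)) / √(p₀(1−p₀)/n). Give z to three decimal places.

p̂ = 48/93 = 0.51613. p̂ − p₀ = 0.116129.
1/(2n) = 0.005376.
Corrected numerator: |0.116129| − 0.005376 = 0.110753.
Under H₀, SE = √(p₀(1−p₀)/n) = √(0.40·0.60/93) = √0.002580645 = 0.050800.
z = (+)0.110753/0.050800 = 2.180.

z = 2.180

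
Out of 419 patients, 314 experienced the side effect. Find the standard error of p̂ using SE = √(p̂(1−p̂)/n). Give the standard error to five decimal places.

SE = 0.02117

The sample proportion is 314/419 = 0.74940.
p̂(1−p̂) = 0.74940·0.25060 = 0.187800.
SE = √(0.187800/419) = √0.000448210 = 0.02117.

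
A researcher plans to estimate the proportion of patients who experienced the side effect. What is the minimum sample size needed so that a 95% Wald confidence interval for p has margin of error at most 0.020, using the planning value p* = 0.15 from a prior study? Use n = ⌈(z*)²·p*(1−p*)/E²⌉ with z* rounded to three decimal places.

z* = 1.960 at the 95% level.
p*(1−p*) = 0.15·0.85 = 0.1275.
(z*)²·p*(1−p*)/E² = 3.841600·0.1275/0.000400 = 1224.510.
Rounding up, n = 1225.

n = 1225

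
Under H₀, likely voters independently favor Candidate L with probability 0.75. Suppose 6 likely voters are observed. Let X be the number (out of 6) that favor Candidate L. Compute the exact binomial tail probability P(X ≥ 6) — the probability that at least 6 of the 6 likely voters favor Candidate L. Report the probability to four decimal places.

X ~ Binomial(n=6, p=0.75).
P(X ≥ 6) = C(6,6)·0.75^6·0.25^0.
= 0.177979 = 0.1780.

P = 0.1780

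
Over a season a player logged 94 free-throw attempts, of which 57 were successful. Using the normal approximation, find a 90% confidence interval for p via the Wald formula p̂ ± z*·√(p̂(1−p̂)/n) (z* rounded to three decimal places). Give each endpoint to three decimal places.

With x = 57 successes in n = 94, p̂ = 0.60638.
SE = √(p̂(1−p̂)/n) = √(0.238683/94) = 0.050390.
The 90% critical value is z* = 1.645.
Margin = 1.645·0.050390 = 0.08289.
CI: 0.60638 ± 0.08289 = (0.523, 0.689).

(0.523, 0.689)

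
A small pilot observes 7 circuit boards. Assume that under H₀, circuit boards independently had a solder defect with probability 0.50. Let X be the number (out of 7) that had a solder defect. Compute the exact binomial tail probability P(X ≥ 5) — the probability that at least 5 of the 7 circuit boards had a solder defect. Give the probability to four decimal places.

P = 0.2266

X ~ Binomial(n=7, p=0.50).
P(X ≥ 5) = C(7,5)·0.50^5·0.50^2 + C(7,6)·0.50^6·0.50^1 + C(7,7)·0.50^7·0.50^0.
= 0.164062 + 0.054688 + 0.007812 = 0.2266.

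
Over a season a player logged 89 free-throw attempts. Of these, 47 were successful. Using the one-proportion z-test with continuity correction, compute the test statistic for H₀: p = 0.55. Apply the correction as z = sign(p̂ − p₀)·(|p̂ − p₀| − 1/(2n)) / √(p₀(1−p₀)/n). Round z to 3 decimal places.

z = -0.309

With x = 47 successes in n = 89, p̂ = 0.52809. p̂ − p₀ = -0.021910.
1/(2n) = 0.005618.
Corrected numerator: |-0.021910| − 0.005618 = 0.016292.
Null standard error: √(0.55·0.45/89) = √0.002780899 = 0.052734.
z = −0.016292/0.052734 = -0.309.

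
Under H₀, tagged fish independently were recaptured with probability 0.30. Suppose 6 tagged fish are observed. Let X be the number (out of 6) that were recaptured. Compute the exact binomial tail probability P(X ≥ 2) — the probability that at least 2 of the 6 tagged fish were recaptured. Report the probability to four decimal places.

P = 0.5798

X is binomial with n = 6 and p = 0.30.
P(X ≥ 2) = Σ_{j=2}^{6} C(6,j)·0.30^j·0.70^{6−j}.
= 0.324135 + 0.185220 + 0.059535 + 0.010206 + 0.000729 = 0.5798.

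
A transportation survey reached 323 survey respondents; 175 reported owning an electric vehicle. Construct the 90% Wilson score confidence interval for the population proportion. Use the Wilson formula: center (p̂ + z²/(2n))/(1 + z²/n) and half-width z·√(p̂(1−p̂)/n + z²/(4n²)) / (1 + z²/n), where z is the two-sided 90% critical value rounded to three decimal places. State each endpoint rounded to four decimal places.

Here p̂ = 175/323 = 0.54180 and z = 1.645 (z² = 2.706025).
Denominator 1 + z²/n = 1 + 2.706025/323 = 1.008378.
Adjusted center: (0.54180 + z²/(2n))/1.008378 = 0.54145.
Radicand: p̂(1−p̂)/n + z²/(4n²) = 0.000768586 + 0.000006484 = 0.000775070.
Half-width = z·√(radicand)/denom = 1.645·0.027840/1.008378 = 0.04542.
CI: 0.54145 ± 0.04542 = (0.4960, 0.5869).

(0.4960, 0.5869)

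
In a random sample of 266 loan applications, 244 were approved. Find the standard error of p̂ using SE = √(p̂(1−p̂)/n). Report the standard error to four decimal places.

The sample proportion is 244/266 = 0.91729.
p̂(1−p̂) = 0.91729·0.08271 = 0.075869.
Dividing by n and taking the root: √0.000285222 = 0.0169.

SE = 0.0169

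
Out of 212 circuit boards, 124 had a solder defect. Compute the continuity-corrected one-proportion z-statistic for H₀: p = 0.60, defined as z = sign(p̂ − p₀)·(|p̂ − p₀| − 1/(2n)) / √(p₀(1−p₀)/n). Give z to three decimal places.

p̂ = 124/212 = 0.58491. p̂ − p₀ = -0.015094.
Continuity correction 1/(2n) = 1/424 = 0.002358.
Corrected numerator: |-0.015094| − 0.002358 = 0.012736.
Under H₀, SE = √(p₀(1−p₀)/n) = √(0.60·0.40/212) = √0.001132075 = 0.033646.
z = (−)0.012736/0.033646 = -0.379.

z = -0.379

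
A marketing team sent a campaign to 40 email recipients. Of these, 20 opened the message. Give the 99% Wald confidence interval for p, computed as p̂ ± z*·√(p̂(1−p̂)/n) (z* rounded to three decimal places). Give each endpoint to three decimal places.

(0.296, 0.704)

The sample proportion is 20/40 = 0.50000.
SE = √(p̂(1−p̂)/n) = √(0.250000/40) = 0.079057.
The 99% critical value is z* = 2.576.
Margin = 2.576·0.079057 = 0.20365.
So the interval runs from 0.296 to 0.704.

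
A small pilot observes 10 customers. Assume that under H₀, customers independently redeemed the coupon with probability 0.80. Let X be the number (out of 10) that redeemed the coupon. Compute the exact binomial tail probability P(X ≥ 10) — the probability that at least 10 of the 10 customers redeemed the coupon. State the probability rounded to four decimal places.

X ~ Binomial(n=10, p=0.80).
P(X ≥ 10) = C(10,10)·0.80^10·0.20^0.
= 0.107374 = 0.1074.

P = 0.1074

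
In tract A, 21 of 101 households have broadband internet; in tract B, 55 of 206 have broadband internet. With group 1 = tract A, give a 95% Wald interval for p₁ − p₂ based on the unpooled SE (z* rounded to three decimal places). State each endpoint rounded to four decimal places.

p̂₁ = 21/101 = 0.20792, p̂₂ = 55/206 = 0.26699; p̂₁ − p̂₂ = -0.05907.
Unpooled SE = √(p̂₁(1−p̂₁)/n₁ + p̂₂(1−p̂₂)/n₂) = √(0.001630591 + 0.000950031) = 0.050800.
For 95% confidence, z* = 1.960. Margin of error = 0.09957.
So the interval runs from -0.1586 to 0.0405.

(-0.1586, 0.0405)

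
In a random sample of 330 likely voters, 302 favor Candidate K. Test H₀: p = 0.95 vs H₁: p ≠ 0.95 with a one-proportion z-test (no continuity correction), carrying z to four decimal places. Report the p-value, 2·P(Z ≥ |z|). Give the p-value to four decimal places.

p-value = 0.0037

Sample proportion p̂ = 302/330 = 0.91515.
Null standard error: √(0.95·0.05/330) = √0.000143939 = 0.011997.
z = (p̂ − p₀)/SE = (302/330 − 0.95)/0.011997 ≈ -2.9047.
From the standard normal, 2·P(Z ≥ |z|) = 0.0037.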